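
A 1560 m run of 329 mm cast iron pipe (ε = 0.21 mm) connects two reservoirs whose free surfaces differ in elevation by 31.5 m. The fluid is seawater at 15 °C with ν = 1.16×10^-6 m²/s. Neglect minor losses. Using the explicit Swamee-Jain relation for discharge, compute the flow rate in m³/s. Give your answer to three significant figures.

Swamee-Jain (Type II): Q = -0.965·√(gD⁵h_f/L)·ln[ε/(3.7D) + √(3.17ν²L/(gD³h_f))]
√(gD⁵h_f/L) = √(9.81·0.329⁵·31.5/1560) = 0.02763
ε/(3.7D) = 1.73×10^-4; √(3.17ν²L/(gD³h_f)) = 2.46×10^-5
Q = -0.965·0.02763·ln(1.971×10^-4) = 0.2275 m³/s
Check: V = 2.68 m/s, Re = 7.59×10^5, f = 0.01831, h_f = 31.7 m ≈ 31.5 m ✓

Q ≈ 0.228 m³/s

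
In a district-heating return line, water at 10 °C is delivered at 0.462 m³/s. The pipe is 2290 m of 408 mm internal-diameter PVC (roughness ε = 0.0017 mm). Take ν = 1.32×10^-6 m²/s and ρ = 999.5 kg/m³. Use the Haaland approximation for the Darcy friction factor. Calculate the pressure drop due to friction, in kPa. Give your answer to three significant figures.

V = 4Q/(πD²) = 4·0.462/(π·0.408²) = 3.534 m/s
Re = VD/ν = 3.534·0.408/1.32×10^-6 = 1.09×10^6 → turbulent
ε/D = 0.0017/408 = 4.17×10^-6
Haaland: f = 0.01149
h_f = f(L/D)V²/(2g) = 0.01149·(2290/0.408)·3.534²/(2·9.81) = 41.05 m
Δp = ρg·h_f = 999.5·9.81·41.05 = 402.5 kPa

Δp ≈ 402 kPa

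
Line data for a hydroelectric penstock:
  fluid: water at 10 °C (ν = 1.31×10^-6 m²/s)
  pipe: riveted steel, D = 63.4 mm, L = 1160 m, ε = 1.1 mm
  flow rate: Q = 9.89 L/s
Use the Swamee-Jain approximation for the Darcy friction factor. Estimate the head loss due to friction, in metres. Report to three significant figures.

V = 4Q/(πD²) = 4·0.00989/(π·0.0634²) = 3.133 m/s
Re = VD/ν = 3.133·0.0634/1.31×10^-6 = 1.52×10^5 → turbulent
ε/D = 1.1/63.4 = 0.0174
Swamee-Jain: f = 0.04655
h_f = f(L/D)V²/(2g) = 0.04655·(1160/0.0634)·3.133²/(2·9.81) = 426.0 m

h_f ≈ 426 m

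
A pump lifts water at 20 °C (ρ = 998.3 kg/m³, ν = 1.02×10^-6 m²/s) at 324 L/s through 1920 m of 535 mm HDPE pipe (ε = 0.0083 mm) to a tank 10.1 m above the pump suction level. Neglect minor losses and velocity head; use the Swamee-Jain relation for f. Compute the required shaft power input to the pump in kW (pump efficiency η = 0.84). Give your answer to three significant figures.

P_shaft ≈ 56.1 kW

V = 4Q/(πD²) = 1.441 m/s; Re = 7.56×10^5; ε/D = 1.55×10^-5; f = 0.01249
h_f = f(L/D)V²/2g = 4.746 m
Total head H = z + h_f = 10.1 + 4.746 = 14.85 m
P_hyd = ρgQH = 998.3·9.81·0.324·14.85 = 47.11 kW
P_shaft = P_hyd/η = 47.11/0.84 = 56.08 kW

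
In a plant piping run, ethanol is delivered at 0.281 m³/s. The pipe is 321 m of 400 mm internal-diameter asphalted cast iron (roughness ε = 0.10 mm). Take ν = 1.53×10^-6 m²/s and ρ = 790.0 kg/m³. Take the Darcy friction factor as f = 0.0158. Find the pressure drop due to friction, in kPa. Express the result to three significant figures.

Δp ≈ 25.0 kPa

V = 4Q/(πD²) = 4·0.281/(π·0.400²) = 2.236 m/s
h_f = f(L/D)V²/(2g) = 0.01580·(321/0.400)·2.236²/(2·9.81) = 3.231 m
Δp = ρg·h_f = 790.0·9.81·3.231 = 25.04 kPa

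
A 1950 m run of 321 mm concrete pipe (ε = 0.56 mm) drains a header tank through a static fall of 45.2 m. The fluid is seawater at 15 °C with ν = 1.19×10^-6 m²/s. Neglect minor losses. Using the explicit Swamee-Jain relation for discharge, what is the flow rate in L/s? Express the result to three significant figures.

Q ≈ 204 L/s

Swamee-Jain (Type II): Q = -0.965·√(gD⁵h_f/L)·ln[ε/(3.7D) + √(3.17ν²L/(gD³h_f))]
√(gD⁵h_f/L) = √(9.81·0.321⁵·45.2/1950) = 0.02784
ε/(3.7D) = 4.71×10^-4; √(3.17ν²L/(gD³h_f)) = 2.44×10^-5
Q = -0.965·0.02784·ln(4.959×10^-4) = 0.2044 m³/s
Check: V = 2.53 m/s, Re = 6.81×10^5, f = 0.02299, h_f = 45.4 m ≈ 45.2 m ✓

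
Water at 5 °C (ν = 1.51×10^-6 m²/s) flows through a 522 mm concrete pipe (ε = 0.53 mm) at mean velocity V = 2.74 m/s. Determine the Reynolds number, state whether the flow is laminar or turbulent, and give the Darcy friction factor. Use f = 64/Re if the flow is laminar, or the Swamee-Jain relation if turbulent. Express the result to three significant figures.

Re ≈ 9.47×10^5; turbulent; f ≈ 0.0201

Re = VD/ν = 2.740·0.522/1.51×10^-6 = 9.47×10^5
Re > 4000 → turbulent; ε/D = 0.00102
Swamee-Jain: f = 0.02012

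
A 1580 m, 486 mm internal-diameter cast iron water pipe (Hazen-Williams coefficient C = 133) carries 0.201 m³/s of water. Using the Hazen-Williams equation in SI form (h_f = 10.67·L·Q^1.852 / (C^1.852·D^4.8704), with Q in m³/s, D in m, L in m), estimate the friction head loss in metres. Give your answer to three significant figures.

h_f = 10.67·1580·0.201^1.852 / (133^1.852·0.486^4.8704) = 3.382 m

h_f ≈ 3.38 m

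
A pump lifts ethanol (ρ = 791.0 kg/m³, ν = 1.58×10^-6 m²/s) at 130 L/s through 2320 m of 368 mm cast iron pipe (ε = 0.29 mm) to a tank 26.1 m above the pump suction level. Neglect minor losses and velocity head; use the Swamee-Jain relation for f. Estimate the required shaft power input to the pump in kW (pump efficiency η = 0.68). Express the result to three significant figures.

V = 4Q/(πD²) = 1.222 m/s; Re = 2.85×10^5; ε/D = 7.88×10^-4; f = 0.01987
h_f = f(L/D)V²/2g = 9.538 m
Total head H = z + h_f = 26.1 + 9.538 = 35.64 m
P_hyd = ρgQH = 791.0·9.81·0.130·35.64 = 35.95 kW
P_shaft = P_hyd/η = 35.95/0.68 = 52.87 kW

P_shaft ≈ 52.9 kW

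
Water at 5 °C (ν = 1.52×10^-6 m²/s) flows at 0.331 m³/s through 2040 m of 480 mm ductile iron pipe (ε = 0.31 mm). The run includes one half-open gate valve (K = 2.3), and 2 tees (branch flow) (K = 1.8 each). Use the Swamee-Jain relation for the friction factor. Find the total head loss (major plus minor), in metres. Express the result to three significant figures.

H_L ≈ 14.4 m

V = 4Q/(πD²) = 1.829 m/s; V²/2g = 0.1705 m
Re = 5.78×10^5, ε/D = 6.46×10^-4 → f = 0.01852 (Swamee-Jain)
Major: h_f = f(L/D)·V²/2g = 0.01852·4250·0.1705 = 13.43 m
Minor: ΣK = 5.90; h_m = ΣK·V²/2g = 1.006 m
Total H_L = 13.43 + 1.006 = 14.43 m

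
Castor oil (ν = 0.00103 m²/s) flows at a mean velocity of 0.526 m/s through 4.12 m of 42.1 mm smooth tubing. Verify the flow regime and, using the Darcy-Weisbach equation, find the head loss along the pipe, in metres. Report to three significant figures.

Re = VD/ν = 0.526·0.04210/0.00103 = 21.5 → laminar (Re < 2300)
f = 64/Re = 2.977
h_f = f(L/D)V²/(2g) = 2.977·(4.12/0.04210)·0.526²/(2·9.81) = 4.108 m

h_f ≈ 4.11 m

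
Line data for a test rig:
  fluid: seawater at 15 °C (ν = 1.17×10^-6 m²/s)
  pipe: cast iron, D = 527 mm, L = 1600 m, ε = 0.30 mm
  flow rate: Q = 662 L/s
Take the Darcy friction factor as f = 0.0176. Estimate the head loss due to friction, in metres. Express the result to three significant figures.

V = 4Q/(πD²) = 4·0.662/(π·0.527²) = 3.035 m/s
h_f = f(L/D)V²/(2g) = 0.01760·(1600/0.527)·3.035²/(2·9.81) = 25.09 m

h_f ≈ 25.1 m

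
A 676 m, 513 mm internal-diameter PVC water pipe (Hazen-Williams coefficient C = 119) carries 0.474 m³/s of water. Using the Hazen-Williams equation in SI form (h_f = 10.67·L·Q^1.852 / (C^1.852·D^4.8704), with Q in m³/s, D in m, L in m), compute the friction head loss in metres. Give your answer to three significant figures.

h_f = 10.67·676·0.474^1.852 / (119^1.852·0.513^4.8704) = 6.692 m

h_f ≈ 6.69 m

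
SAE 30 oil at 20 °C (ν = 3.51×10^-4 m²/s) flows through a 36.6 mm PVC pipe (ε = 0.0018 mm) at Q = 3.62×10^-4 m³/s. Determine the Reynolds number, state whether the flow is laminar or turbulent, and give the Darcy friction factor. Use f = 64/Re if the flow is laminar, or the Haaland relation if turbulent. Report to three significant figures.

V = 4Q/(πD²) = 0.3441 m/s
Re = VD/ν = 0.3441·0.0366/3.51×10^-4 = 35.9
Re < 2300 → laminar → f = 64/Re = 1.784

Re ≈ 35.9; laminar; f = 64/Re ≈ 1.78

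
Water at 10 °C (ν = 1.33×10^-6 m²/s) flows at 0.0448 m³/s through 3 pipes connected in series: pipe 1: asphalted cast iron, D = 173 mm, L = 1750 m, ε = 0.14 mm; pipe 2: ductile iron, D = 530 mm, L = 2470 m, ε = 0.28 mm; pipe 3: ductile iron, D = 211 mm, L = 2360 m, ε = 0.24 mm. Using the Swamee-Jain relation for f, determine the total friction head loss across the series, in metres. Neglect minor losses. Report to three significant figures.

H ≈ 58.2 m

Pipe 1: V = 1.906 m/s, Re = 2.48×10^5, ε/D = 8.09×10^-4, f = 0.02013, h_1 = f(L/D)V²/2g = 37.69 m
Pipe 2: V = 0.2031 m/s, Re = 8.09×10^4, ε/D = 5.28×10^-4, f = 0.02112, h_2 = f(L/D)V²/2g = 0.2068 m
Pipe 3: V = 1.281 m/s, Re = 2.03×10^5, ε/D = 0.00114, f = 0.02170, h_3 = f(L/D)V²/2g = 20.30 m
Series → Q common, losses add: H = Σh = 58.20 m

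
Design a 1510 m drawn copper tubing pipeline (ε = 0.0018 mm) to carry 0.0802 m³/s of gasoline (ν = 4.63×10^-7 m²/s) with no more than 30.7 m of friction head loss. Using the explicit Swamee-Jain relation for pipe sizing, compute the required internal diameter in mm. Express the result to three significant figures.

Swamee-Jain (Type III): D = 0.66·[ε^1.25·(LQ²/(gh_f))^4.75 + ν·Q^9.4·(L/(gh_f))^5.2]^0.04
LQ²/(gh_f) = 0.03225; L/(gh_f) = 5.014
Term 1 = ε^1.25·(…)^4.75 = 5.43×10^-15; Term 2 = ν·Q^9.4·(…)^5.2 = 1.01×10^-13
D = 0.66·(5.43×10^-15 + 1.01×10^-13)^0.04 = 0.1998 m = 200 mm
Check: V = 2.56 m/s, Re = 1.10×10^6, f = 0.01165, h_f = 29.3 m ≈ 30.7 m ✓

D ≈ 200 mm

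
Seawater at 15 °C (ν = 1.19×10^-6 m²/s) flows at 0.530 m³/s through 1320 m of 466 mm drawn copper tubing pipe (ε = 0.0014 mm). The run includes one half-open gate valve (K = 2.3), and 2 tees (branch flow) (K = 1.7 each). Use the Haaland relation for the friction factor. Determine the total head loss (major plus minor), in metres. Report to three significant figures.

H_L ≈ 18.5 m

V = 4Q/(πD²) = 3.108 m/s; V²/2g = 0.4922 m
Re = 1.22×10^6, ε/D = 3.00×10^-6 → f = 0.01127 (Haaland)
Major: h_f = f(L/D)·V²/2g = 0.01127·2833·0.4922 = 15.71 m
Minor: ΣK = 5.70; h_m = ΣK·V²/2g = 2.805 m
Total H_L = 15.71 + 2.805 = 18.52 m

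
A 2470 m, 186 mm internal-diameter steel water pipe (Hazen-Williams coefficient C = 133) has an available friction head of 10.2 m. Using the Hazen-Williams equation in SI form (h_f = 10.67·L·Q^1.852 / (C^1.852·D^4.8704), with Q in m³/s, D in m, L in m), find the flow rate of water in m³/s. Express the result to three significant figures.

Q ≈ 0.0229 m³/s

Rearranging: Q = [h_f·C^1.852·D^4.8704 / (10.67·L)]^(1/1.852)
Q = [10.2·133^1.852·0.186^4.8704 / (10.67·2470)]^0.540 = 0.02293 m³/s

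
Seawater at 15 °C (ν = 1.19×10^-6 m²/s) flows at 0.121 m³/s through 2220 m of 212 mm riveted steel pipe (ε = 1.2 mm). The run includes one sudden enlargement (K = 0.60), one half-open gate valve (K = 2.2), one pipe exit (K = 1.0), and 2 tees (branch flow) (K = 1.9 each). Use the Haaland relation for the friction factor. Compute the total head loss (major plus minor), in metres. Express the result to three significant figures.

V = 4Q/(πD²) = 3.428 m/s; V²/2g = 0.5989 m
Re = 6.11×10^5, ε/D = 0.00566 → f = 0.03174 (Haaland)
Major: h_f = f(L/D)·V²/2g = 0.03174·10472·0.5989 = 199.0 m
Minor: ΣK = 7.60; h_m = ΣK·V²/2g = 4.552 m
Total H_L = 199.0 + 4.552 = 203.6 m

H_L ≈ 204 m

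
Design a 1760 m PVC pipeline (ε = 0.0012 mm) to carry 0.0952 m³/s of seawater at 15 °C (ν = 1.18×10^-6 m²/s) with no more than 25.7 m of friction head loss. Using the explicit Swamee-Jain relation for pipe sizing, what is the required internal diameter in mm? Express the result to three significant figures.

Swamee-Jain (Type III): D = 0.66·[ε^1.25·(LQ²/(gh_f))^4.75 + ν·Q^9.4·(L/(gh_f))^5.2]^0.04
LQ²/(gh_f) = 0.06327; L/(gh_f) = 6.981
Term 1 = ε^1.25·(…)^4.75 = 8.03×10^-14; Term 2 = ν·Q^9.4·(…)^5.2 = 7.23×10^-12
D = 0.66·(8.03×10^-14 + 7.23×10^-12)^0.04 = 0.2367 m = 237 mm
Check: V = 2.16 m/s, Re = 4.34×10^5, f = 0.01350, h_f = 24.0 m ≈ 25.7 m ✓

D ≈ 237 mm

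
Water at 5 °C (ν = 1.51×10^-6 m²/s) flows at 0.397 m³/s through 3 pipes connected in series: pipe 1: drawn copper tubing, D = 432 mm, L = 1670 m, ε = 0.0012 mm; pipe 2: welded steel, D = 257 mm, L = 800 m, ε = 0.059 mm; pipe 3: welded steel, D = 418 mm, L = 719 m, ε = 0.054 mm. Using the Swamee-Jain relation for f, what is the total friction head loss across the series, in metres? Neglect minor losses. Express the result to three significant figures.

Pipe 1: V = 2.709 m/s, Re = 7.75×10^5, ε/D = 2.78×10^-6, f = 0.01218, h_1 = f(L/D)V²/2g = 17.61 m
Pipe 2: V = 7.653 m/s, Re = 1.30×10^6, ε/D = 2.30×10^-4, f = 0.01490, h_2 = f(L/D)V²/2g = 138.4 m
Pipe 3: V = 2.893 m/s, Re = 8.01×10^5, ε/D = 1.29×10^-4, f = 0.01416, h_3 = f(L/D)V²/2g = 10.39 m
Series → Q common, losses add: H = Σh = 166.4 m

H ≈ 166 m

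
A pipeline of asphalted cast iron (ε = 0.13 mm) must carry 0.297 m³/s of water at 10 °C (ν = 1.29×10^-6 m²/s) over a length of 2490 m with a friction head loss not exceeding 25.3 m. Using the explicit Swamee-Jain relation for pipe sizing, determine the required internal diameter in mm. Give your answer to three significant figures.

D ≈ 417 mm

Swamee-Jain (Type III): D = 0.66·[ε^1.25·(LQ²/(gh_f))^4.75 + ν·Q^9.4·(L/(gh_f))^5.2]^0.04
LQ²/(gh_f) = 0.8850; L/(gh_f) = 10.03
Term 1 = ε^1.25·(…)^4.75 = 7.77×10^-6; Term 2 = ν·Q^9.4·(…)^5.2 = 2.30×10^-6
D = 0.66·(7.77×10^-6 + 2.30×10^-6)^0.04 = 0.4165 m = 417 mm
Check: V = 2.18 m/s, Re = 7.04×10^5, f = 0.01613, h_f = 23.3 m ≈ 25.3 m ✓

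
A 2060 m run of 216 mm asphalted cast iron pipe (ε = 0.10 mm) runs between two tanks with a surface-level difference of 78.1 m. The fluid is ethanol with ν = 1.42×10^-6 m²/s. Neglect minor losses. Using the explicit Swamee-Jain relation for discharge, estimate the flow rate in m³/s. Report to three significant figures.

Swamee-Jain (Type II): Q = -0.965·√(gD⁵h_f/L)·ln[ε/(3.7D) + √(3.17ν²L/(gD³h_f))]
√(gD⁵h_f/L) = √(9.81·0.216⁵·78.1/2060) = 0.01322
ε/(3.7D) = 1.25×10^-4; √(3.17ν²L/(gD³h_f)) = 4.13×10^-5
Q = -0.965·0.01322·ln(1.664×10^-4) = 0.1110 m³/s
Check: V = 3.03 m/s, Re = 4.61×10^5, f = 0.01762, h_f = 78.6 m ≈ 78.1 m ✓

Q ≈ 0.111 m³/s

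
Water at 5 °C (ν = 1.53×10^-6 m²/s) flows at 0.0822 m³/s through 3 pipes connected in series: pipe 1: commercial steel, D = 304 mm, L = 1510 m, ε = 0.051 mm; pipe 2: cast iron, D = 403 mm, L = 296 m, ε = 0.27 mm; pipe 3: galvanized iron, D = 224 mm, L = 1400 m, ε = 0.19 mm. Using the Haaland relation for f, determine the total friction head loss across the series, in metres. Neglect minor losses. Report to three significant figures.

Pipe 1: V = 1.132 m/s, Re = 2.25×10^5, ε/D = 1.68×10^-4, f = 0.01639, h_1 = f(L/D)V²/2g = 5.322 m
Pipe 2: V = 0.6444 m/s, Re = 1.70×10^5, ε/D = 6.70×10^-4, f = 0.01973, h_2 = f(L/D)V²/2g = 0.3067 m
Pipe 3: V = 2.086 m/s, Re = 3.05×10^5, ε/D = 8.48×10^-4, f = 0.01984, h_3 = f(L/D)V²/2g = 27.50 m
Series → Q common, losses add: H = Σh = 33.13 m

H ≈ 33.1 m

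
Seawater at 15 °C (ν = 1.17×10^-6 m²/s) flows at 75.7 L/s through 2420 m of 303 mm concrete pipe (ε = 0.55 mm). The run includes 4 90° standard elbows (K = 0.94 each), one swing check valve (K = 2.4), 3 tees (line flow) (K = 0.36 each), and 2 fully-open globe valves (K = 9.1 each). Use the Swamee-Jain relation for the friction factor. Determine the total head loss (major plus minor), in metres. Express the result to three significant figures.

H_L ≈ 12.1 m

V = 4Q/(πD²) = 1.050 m/s; V²/2g = 0.05617 m
Re = 2.72×10^5, ε/D = 0.00182 → f = 0.02369 (Swamee-Jain)
Major: h_f = f(L/D)·V²/2g = 0.02369·7987·0.05617 = 10.63 m
Minor: ΣK = 25.4; h_m = ΣK·V²/2g = 1.429 m
Total H_L = 10.63 + 1.429 = 12.06 m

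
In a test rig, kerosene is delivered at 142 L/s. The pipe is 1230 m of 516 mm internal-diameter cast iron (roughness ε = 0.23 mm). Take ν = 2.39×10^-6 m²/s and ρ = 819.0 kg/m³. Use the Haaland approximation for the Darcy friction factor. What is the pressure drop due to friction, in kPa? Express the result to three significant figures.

Δp ≈ 8.52 kPa

V = 4Q/(πD²) = 4·0.142/(π·0.516²) = 0.6790 m/s
Re = VD/ν = 0.6790·0.516/2.39×10^-6 = 1.47×10^5 → turbulent
ε/D = 0.23/516 = 4.46×10^-4
Haaland: f = 0.01893
h_f = f(L/D)V²/(2g) = 0.01893·(1230/0.516)·0.6790²/(2·9.81) = 1.061 m
Δp = ρg·h_f = 819.0·9.81·1.061 = 8.522 kPa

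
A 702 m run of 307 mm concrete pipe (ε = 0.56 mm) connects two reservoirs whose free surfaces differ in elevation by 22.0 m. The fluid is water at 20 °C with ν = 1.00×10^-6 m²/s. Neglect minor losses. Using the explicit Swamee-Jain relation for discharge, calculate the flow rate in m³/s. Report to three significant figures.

Swamee-Jain (Type II): Q = -0.965·√(gD⁵h_f/L)·ln[ε/(3.7D) + √(3.17ν²L/(gD³h_f))]
√(gD⁵h_f/L) = √(9.81·0.307⁵·22.0/702) = 0.02895
ε/(3.7D) = 4.93×10^-4; √(3.17ν²L/(gD³h_f)) = 1.89×10^-5
Q = -0.965·0.02895·ln(5.119×10^-4) = 0.2117 m³/s
Check: V = 2.86 m/s, Re = 8.78×10^5, f = 0.02317, h_f = 22.1 m ≈ 22.0 m ✓

Q ≈ 0.212 m³/s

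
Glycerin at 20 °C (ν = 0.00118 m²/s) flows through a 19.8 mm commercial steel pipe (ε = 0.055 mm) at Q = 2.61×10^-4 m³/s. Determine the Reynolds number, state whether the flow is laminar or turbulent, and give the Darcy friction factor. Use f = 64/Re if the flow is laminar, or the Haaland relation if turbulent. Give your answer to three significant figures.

V = 4Q/(πD²) = 0.8477 m/s
Re = VD/ν = 0.8477·0.0198/0.00118 = 14.2
Re < 2300 → laminar → f = 64/Re = 4.500

Re ≈ 14.2; laminar; f = 64/Re ≈ 4.50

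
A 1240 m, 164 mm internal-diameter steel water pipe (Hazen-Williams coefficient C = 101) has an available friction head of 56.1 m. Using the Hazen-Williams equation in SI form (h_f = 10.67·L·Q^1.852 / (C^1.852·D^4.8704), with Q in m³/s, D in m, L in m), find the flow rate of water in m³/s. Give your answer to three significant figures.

Rearranging: Q = [h_f·C^1.852·D^4.8704 / (10.67·L)]^(1/1.852)
Q = [56.1·101^1.852·0.164^4.8704 / (10.67·1240)]^0.540 = 0.04554 m³/s

Q ≈ 0.0455 m³/s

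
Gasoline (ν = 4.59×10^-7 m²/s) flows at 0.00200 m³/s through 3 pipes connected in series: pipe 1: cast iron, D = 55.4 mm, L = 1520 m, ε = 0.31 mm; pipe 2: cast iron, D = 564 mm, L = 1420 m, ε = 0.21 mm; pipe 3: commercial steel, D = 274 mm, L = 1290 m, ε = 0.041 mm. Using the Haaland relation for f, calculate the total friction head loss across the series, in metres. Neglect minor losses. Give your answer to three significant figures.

Pipe 1: V = 0.8297 m/s, Re = 1.00×10^5, ε/D = 0.00560, f = 0.03228, h_1 = f(L/D)V²/2g = 31.08 m
Pipe 2: V = 0.008005 m/s, Re = 9840, ε/D = 3.72×10^-4, f = 0.03147, h_2 = f(L/D)V²/2g = 2.588×10^-4 m
Pipe 3: V = 0.03392 m/s, Re = 2.02×10^4, ε/D = 1.50×10^-4, f = 0.02592, h_3 = f(L/D)V²/2g = 0.007155 m
Series → Q common, losses add: H = Σh = 31.09 m

H ≈ 31.1 m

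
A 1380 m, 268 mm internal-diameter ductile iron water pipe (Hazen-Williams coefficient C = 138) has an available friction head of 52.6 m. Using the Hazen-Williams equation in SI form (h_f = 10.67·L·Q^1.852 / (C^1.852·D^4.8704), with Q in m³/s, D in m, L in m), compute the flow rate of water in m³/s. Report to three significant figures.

Rearranging: Q = [h_f·C^1.852·D^4.8704 / (10.67·L)]^(1/1.852)
Q = [52.6·138^1.852·0.268^4.8704 / (10.67·1380)]^0.540 = 0.2064 m³/s

Q ≈ 0.206 m³/s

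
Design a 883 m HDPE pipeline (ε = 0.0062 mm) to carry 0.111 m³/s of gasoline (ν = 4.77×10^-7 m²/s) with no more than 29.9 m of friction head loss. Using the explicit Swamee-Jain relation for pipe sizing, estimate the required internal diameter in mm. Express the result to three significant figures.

D ≈ 205 mm

Swamee-Jain (Type III): D = 0.66·[ε^1.25·(LQ²/(gh_f))^4.75 + ν·Q^9.4·(L/(gh_f))^5.2]^0.04
LQ²/(gh_f) = 0.03709; L/(gh_f) = 3.010
Term 1 = ε^1.25·(…)^4.75 = 4.95×10^-14; Term 2 = ν·Q^9.4·(…)^5.2 = 1.56×10^-13
D = 0.66·(4.95×10^-14 + 1.56×10^-13)^0.04 = 0.2051 m = 205 mm
Check: V = 3.36 m/s, Re = 1.44×10^6, f = 0.01177, h_f = 29.1 m ≈ 29.9 m ✓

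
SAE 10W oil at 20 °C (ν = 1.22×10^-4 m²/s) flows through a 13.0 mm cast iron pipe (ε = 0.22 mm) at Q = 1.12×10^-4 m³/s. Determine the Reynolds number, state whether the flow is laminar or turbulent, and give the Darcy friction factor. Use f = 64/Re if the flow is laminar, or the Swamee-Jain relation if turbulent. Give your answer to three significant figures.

Re ≈ 89.9; laminar; f = 64/Re ≈ 0.712

V = 4Q/(πD²) = 0.8438 m/s
Re = VD/ν = 0.8438·0.0130/1.22×10^-4 = 89.9
Re < 2300 → laminar → f = 64/Re = 0.7118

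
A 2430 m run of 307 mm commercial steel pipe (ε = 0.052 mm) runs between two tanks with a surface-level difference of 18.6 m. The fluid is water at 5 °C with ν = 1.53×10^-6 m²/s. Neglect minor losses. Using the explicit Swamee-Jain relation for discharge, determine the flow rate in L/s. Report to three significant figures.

Q ≈ 127 L/s

Swamee-Jain (Type II): Q = -0.965·√(gD⁵h_f/L)·ln[ε/(3.7D) + √(3.17ν²L/(gD³h_f))]
√(gD⁵h_f/L) = √(9.81·0.307⁵·18.6/2430) = 0.01431
ε/(3.7D) = 4.58×10^-5; √(3.17ν²L/(gD³h_f)) = 5.84×10^-5
Q = -0.965·0.01431·ln(1.042×10^-4) = 0.1266 m³/s
Check: V = 1.71 m/s, Re = 3.43×10^5, f = 0.01581, h_f = 18.7 m ≈ 18.6 m ✓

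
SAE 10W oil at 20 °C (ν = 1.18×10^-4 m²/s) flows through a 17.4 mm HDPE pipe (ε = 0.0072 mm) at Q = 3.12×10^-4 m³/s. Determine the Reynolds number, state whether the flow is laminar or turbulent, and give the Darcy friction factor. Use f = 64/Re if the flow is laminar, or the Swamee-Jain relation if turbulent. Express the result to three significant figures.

Re ≈ 193; laminar; f = 64/Re ≈ 0.331

V = 4Q/(πD²) = 1.312 m/s
Re = VD/ν = 1.312·0.0174/1.18×10^-4 = 193
Re < 2300 → laminar → f = 64/Re = 0.3308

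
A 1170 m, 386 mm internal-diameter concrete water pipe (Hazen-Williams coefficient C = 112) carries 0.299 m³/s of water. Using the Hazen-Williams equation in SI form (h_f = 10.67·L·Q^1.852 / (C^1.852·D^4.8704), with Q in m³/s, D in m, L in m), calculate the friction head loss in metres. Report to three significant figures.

h_f = 10.67·1170·0.299^1.852 / (112^1.852·0.386^4.8704) = 22.06 m

h_f ≈ 22.1 m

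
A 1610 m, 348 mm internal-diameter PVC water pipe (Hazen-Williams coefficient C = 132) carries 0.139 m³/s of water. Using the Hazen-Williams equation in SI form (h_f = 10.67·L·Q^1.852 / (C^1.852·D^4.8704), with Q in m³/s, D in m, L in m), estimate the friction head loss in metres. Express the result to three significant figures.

h_f ≈ 8.98 m

h_f = 10.67·1610·0.139^1.852 / (132^1.852·0.348^4.8704) = 8.979 m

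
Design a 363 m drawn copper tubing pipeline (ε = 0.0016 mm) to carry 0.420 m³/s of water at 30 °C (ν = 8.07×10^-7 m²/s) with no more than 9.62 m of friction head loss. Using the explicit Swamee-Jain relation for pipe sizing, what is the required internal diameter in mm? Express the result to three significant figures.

D ≈ 360 mm

Swamee-Jain (Type III): D = 0.66·[ε^1.25·(LQ²/(gh_f))^4.75 + ν·Q^9.4·(L/(gh_f))^5.2]^0.04
LQ²/(gh_f) = 0.6785; L/(gh_f) = 3.846
Term 1 = ε^1.25·(…)^4.75 = 9.02×10^-9; Term 2 = ν·Q^9.4·(…)^5.2 = 2.56×10^-7
D = 0.66·(9.02×10^-9 + 2.56×10^-7)^0.04 = 0.3601 m = 360 mm
Check: V = 4.12 m/s, Re = 1.84×10^6, f = 0.01066, h_f = 9.32 m ≈ 9.62 m ✓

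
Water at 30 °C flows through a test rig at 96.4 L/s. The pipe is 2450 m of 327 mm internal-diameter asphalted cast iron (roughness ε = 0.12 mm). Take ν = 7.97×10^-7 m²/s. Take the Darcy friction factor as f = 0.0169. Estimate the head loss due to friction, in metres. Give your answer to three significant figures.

h_f ≈ 8.50 m

V = 4Q/(πD²) = 4·0.0964/(π·0.327²) = 1.148 m/s
h_f = f(L/D)V²/(2g) = 0.01690·(2450/0.327)·1.148²/(2·9.81) = 8.503 m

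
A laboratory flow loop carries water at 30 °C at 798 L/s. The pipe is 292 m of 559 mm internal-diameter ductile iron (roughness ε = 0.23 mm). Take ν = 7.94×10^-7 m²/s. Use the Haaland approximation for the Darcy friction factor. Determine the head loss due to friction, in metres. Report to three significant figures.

V = 4Q/(πD²) = 4·0.798/(π·0.559²) = 3.252 m/s
Re = VD/ν = 3.252·0.559/7.94×10^-7 = 2.29×10^6 → turbulent
ε/D = 0.23/559 = 4.11×10^-4
Haaland: f = 0.01625
h_f = f(L/D)V²/(2g) = 0.01625·(292/0.559)·3.252²/(2·9.81) = 4.575 m

h_f ≈ 4.57 m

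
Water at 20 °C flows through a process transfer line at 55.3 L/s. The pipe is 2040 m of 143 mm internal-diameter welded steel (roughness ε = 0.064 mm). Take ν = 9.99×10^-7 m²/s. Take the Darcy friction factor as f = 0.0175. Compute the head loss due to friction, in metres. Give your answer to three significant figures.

h_f ≈ 151 m

V = 4Q/(πD²) = 4·0.0553/(π·0.143²) = 3.443 m/s
h_f = f(L/D)V²/(2g) = 0.01750·(2040/0.143)·3.443²/(2·9.81) = 150.9 m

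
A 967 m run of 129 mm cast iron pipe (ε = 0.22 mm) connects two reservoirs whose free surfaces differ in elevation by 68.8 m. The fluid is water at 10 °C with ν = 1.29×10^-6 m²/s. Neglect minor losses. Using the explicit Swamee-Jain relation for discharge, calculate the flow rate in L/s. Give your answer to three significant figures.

Q ≈ 36.4 L/s

Swamee-Jain (Type II): Q = -0.965·√(gD⁵h_f/L)·ln[ε/(3.7D) + √(3.17ν²L/(gD³h_f))]
√(gD⁵h_f/L) = √(9.81·0.129⁵·68.8/967) = 0.004993
ε/(3.7D) = 4.61×10^-4; √(3.17ν²L/(gD³h_f)) = 5.93×10^-5
Q = -0.965·0.004993·ln(5.203×10^-4) = 0.03643 m³/s
Check: V = 2.79 m/s, Re = 2.79×10^5, f = 0.02333, h_f = 69.3 m ≈ 68.8 m ✓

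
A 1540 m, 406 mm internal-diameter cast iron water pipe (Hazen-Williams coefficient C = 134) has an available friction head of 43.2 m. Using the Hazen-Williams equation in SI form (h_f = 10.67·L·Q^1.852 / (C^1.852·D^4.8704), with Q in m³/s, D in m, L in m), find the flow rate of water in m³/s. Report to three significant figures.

Q ≈ 0.506 m³/s

Rearranging: Q = [h_f·C^1.852·D^4.8704 / (10.67·L)]^(1/1.852)
Q = [43.2·134^1.852·0.406^4.8704 / (10.67·1540)]^0.540 = 0.5063 m³/s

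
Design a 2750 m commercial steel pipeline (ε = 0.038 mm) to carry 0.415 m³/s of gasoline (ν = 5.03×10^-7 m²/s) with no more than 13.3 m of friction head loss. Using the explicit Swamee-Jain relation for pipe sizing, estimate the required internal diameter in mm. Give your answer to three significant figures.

Swamee-Jain (Type III): D = 0.66·[ε^1.25·(LQ²/(gh_f))^4.75 + ν·Q^9.4·(L/(gh_f))^5.2]^0.04
LQ²/(gh_f) = 3.630; L/(gh_f) = 21.08
Term 1 = ε^1.25·(…)^4.75 = 0.00136; Term 2 = ν·Q^9.4·(…)^5.2 = 9.89×10^-4
D = 0.66·(0.00136 + 9.89×10^-4)^0.04 = 0.5181 m = 518 mm
Check: V = 1.97 m/s, Re = 2.03×10^6, f = 0.01237, h_f = 13.0 m ≈ 13.3 m ✓

D ≈ 518 mm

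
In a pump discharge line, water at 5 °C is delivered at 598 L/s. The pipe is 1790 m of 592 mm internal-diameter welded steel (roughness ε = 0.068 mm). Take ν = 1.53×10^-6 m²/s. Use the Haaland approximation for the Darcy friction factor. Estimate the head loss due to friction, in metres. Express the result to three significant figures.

h_f ≈ 9.98 m

V = 4Q/(πD²) = 4·0.598/(π·0.592²) = 2.173 m/s
Re = VD/ν = 2.173·0.592/1.53×10^-6 = 8.41×10^5 → turbulent
ε/D = 0.068/592 = 1.15×10^-4
Haaland: f = 0.01373
h_f = f(L/D)V²/(2g) = 0.01373·(1790/0.592)·2.173²/(2·9.81) = 9.984 m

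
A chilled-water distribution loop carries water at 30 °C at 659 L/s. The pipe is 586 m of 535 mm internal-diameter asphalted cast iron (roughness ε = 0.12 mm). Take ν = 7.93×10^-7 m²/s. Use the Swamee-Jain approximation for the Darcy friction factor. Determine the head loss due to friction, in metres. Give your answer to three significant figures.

h_f ≈ 7.01 m

V = 4Q/(πD²) = 4·0.659/(π·0.535²) = 2.931 m/s
Re = VD/ν = 2.931·0.535/7.93×10^-7 = 1.98×10^6 → turbulent
ε/D = 0.12/535 = 2.24×10^-4
Swamee-Jain: f = 0.01461
h_f = f(L/D)V²/(2g) = 0.01461·(586/0.535)·2.931²/(2·9.81) = 7.009 m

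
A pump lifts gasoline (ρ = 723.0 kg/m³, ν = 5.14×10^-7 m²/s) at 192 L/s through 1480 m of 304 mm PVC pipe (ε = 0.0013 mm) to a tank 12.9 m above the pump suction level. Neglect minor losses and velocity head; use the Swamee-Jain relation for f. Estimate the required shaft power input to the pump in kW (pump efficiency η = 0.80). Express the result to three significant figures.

V = 4Q/(πD²) = 2.645 m/s; Re = 1.56×10^6; ε/D = 4.28×10^-6; f = 0.01092
h_f = f(L/D)V²/2g = 18.96 m
Total head H = z + h_f = 12.9 + 18.96 = 31.86 m
P_hyd = ρgQH = 723.0·9.81·0.192·31.86 = 43.39 kW
P_shaft = P_hyd/η = 43.39/0.80 = 54.24 kW

P_shaft ≈ 54.2 kW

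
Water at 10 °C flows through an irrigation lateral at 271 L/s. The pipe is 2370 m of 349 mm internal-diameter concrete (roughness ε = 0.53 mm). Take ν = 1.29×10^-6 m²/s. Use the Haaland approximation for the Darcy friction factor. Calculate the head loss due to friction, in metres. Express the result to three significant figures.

V = 4Q/(πD²) = 4·0.271/(π·0.349²) = 2.833 m/s
Re = VD/ν = 2.833·0.349/1.29×10^-6 = 7.66×10^5 → turbulent
ε/D = 0.53/349 = 0.00152
Haaland: f = 0.02210
h_f = f(L/D)V²/(2g) = 0.02210·(2370/0.349)·2.833²/(2·9.81) = 61.38 m

h_f ≈ 61.4 m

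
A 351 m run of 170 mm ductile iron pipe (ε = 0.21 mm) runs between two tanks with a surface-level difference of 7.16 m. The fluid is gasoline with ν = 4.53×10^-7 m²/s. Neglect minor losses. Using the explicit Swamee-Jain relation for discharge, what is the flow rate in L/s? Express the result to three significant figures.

Swamee-Jain (Type II): Q = -0.965·√(gD⁵h_f/L)·ln[ε/(3.7D) + √(3.17ν²L/(gD³h_f))]
√(gD⁵h_f/L) = √(9.81·0.170⁵·7.16/351) = 0.005330
ε/(3.7D) = 3.34×10^-4; √(3.17ν²L/(gD³h_f)) = 2.57×10^-5
Q = -0.965·0.005330·ln(3.596×10^-4) = 0.04079 m³/s
Check: V = 1.80 m/s, Re = 6.74×10^5, f = 0.02118, h_f = 7.20 m ≈ 7.16 m ✓

Q ≈ 40.8 L/s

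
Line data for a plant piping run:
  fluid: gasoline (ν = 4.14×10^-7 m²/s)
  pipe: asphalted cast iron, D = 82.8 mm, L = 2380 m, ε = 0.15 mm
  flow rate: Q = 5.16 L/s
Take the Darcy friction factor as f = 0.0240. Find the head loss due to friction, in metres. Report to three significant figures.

h_f ≈ 32.3 m

V = 4Q/(πD²) = 4·0.00516/(π·0.0828²) = 0.9583 m/s
h_f = f(L/D)V²/(2g) = 0.02400·(2380/0.0828)·0.9583²/(2·9.81) = 32.29 m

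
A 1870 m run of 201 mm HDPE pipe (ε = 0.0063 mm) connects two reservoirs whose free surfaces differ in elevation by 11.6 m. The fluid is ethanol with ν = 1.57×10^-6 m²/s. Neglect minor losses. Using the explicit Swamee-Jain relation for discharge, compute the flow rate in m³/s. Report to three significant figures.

Swamee-Jain (Type II): Q = -0.965·√(gD⁵h_f/L)·ln[ε/(3.7D) + √(3.17ν²L/(gD³h_f))]
√(gD⁵h_f/L) = √(9.81·0.201⁵·11.6/1870) = 0.004468
ε/(3.7D) = 8.47×10^-6; √(3.17ν²L/(gD³h_f)) = 1.26×10^-4
Q = -0.965·0.004468·ln(1.342×10^-4) = 0.03844 m³/s
Check: V = 1.21 m/s, Re = 1.55×10^5, f = 0.01658, h_f = 11.5 m ≈ 11.6 m ✓

Q ≈ 0.0384 m³/s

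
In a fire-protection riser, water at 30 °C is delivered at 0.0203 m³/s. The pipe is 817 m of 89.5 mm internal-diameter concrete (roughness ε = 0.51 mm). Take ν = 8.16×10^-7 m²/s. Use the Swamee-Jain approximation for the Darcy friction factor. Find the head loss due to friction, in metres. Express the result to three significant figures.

V = 4Q/(πD²) = 4·0.0203/(π·0.0895²) = 3.227 m/s
Re = VD/ν = 3.227·0.0895/8.16×10^-7 = 3.54×10^5 → turbulent
ε/D = 0.51/89.5 = 0.00570
Swamee-Jain: f = 0.03197
h_f = f(L/D)V²/(2g) = 0.03197·(817/0.0895)·3.227²/(2·9.81) = 154.9 m

h_f ≈ 155 m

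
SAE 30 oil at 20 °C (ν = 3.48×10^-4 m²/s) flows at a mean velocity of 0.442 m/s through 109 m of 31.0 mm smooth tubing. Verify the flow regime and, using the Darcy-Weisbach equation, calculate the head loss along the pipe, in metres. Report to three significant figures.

h_f ≈ 56.9 m

Re = VD/ν = 0.442·0.03100/3.48×10^-4 = 39.4 → laminar (Re < 2300)
f = 64/Re = 1.625
h_f = f(L/D)V²/(2g) = 1.625·(109/0.03100)·0.442²/(2·9.81) = 56.91 m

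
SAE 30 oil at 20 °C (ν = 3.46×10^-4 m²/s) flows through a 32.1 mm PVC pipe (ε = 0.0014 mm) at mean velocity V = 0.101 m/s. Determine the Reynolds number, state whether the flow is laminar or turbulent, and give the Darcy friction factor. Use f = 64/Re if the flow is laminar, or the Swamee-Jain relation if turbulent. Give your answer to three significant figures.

Re ≈ 9.37; laminar; f = 64/Re ≈ 6.83

Re = VD/ν = 0.1010·0.0321/3.46×10^-4 = 9.37
Re < 2300 → laminar → f = 64/Re = 6.830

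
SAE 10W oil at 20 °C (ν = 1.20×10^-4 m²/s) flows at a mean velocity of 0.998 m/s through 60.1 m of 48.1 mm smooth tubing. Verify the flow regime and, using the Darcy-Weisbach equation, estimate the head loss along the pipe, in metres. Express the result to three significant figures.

Re = VD/ν = 0.998·0.04810/1.20×10^-4 = 400 → laminar (Re < 2300)
f = 64/Re = 0.1600
h_f = f(L/D)V²/(2g) = 0.1600·(60.1/0.04810)·0.998²/(2·9.81) = 10.15 m

h_f ≈ 10.1 m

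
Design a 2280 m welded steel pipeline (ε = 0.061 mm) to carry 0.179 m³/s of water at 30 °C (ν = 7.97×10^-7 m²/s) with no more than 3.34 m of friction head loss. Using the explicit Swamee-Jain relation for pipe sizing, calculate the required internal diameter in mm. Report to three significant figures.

Swamee-Jain (Type III): D = 0.66·[ε^1.25·(LQ²/(gh_f))^4.75 + ν·Q^9.4·(L/(gh_f))^5.2]^0.04
LQ²/(gh_f) = 2.230; L/(gh_f) = 69.59
Term 1 = ε^1.25·(…)^4.75 = 2.43×10^-4; Term 2 = ν·Q^9.4·(…)^5.2 = 2.88×10^-4
D = 0.66·(2.43×10^-4 + 2.88×10^-4)^0.04 = 0.4881 m = 488 mm
Check: V = 0.956 m/s, Re = 5.86×10^5, f = 0.01451, h_f = 3.16 m ≈ 3.34 m ✓

D ≈ 488 mm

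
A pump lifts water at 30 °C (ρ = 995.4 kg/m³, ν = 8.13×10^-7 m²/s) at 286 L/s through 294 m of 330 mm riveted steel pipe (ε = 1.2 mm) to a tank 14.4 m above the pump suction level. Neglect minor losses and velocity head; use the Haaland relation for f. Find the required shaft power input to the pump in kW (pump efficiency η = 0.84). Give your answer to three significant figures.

V = 4Q/(πD²) = 3.344 m/s; Re = 1.36×10^6; ε/D = 0.00364; f = 0.02777
h_f = f(L/D)V²/2g = 14.10 m
Total head H = z + h_f = 14.4 + 14.10 = 28.50 m
P_hyd = ρgQH = 995.4·9.81·0.286·28.50 = 79.60 kW
P_shaft = P_hyd/η = 79.60/0.84 = 94.76 kW

P_shaft ≈ 94.8 kW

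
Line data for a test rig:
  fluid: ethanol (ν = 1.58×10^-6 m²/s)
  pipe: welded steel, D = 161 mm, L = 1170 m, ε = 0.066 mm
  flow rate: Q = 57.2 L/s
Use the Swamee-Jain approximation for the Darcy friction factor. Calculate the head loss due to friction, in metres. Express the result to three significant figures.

V = 4Q/(πD²) = 4·0.0572/(π·0.161²) = 2.810 m/s
Re = VD/ν = 2.810·0.161/1.58×10^-6 = 2.86×10^5 → turbulent
ε/D = 0.066/161 = 4.10×10^-4
Swamee-Jain: f = 0.01786
h_f = f(L/D)V²/(2g) = 0.01786·(1170/0.161)·2.810²/(2·9.81) = 52.21 m

h_f ≈ 52.2 m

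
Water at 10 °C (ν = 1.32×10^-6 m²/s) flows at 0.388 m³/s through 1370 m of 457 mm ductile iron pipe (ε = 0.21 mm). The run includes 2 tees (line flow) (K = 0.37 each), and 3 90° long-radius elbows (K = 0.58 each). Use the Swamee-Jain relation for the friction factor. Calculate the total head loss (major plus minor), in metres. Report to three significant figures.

V = 4Q/(πD²) = 2.365 m/s; V²/2g = 0.2852 m
Re = 8.19×10^5, ε/D = 4.60×10^-4 → f = 0.01714 (Swamee-Jain)
Major: h_f = f(L/D)·V²/2g = 0.01714·2998·0.2852 = 14.65 m
Minor: ΣK = 2.48; h_m = ΣK·V²/2g = 0.7072 m
Total H_L = 14.65 + 0.7072 = 15.36 m

H_L ≈ 15.4 m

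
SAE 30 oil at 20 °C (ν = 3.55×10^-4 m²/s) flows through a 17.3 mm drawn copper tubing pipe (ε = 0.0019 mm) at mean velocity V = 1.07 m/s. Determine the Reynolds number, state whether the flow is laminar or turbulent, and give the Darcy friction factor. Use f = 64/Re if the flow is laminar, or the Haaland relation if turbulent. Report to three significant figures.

Re = VD/ν = 1.070·0.0173/3.55×10^-4 = 52.1
Re < 2300 → laminar → f = 64/Re = 1.227

Re ≈ 52.1; laminar; f = 64/Re ≈ 1.23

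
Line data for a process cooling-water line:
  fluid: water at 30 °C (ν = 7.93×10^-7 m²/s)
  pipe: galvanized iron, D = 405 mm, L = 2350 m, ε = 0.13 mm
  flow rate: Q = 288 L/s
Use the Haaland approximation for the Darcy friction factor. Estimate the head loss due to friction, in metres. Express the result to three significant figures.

h_f ≈ 23.2 m

V = 4Q/(πD²) = 4·0.288/(π·0.405²) = 2.236 m/s
Re = VD/ν = 2.236·0.405/7.93×10^-7 = 1.14×10^6 → turbulent
ε/D = 0.13/405 = 3.21×10^-4
Haaland: f = 0.01572
h_f = f(L/D)V²/(2g) = 0.01572·(2350/0.405)·2.236²/(2·9.81) = 23.23 m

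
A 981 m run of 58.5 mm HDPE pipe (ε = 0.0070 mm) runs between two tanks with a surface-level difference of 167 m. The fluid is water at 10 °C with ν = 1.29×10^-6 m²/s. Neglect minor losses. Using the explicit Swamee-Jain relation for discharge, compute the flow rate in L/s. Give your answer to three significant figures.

Q ≈ 9.04 L/s

Swamee-Jain (Type II): Q = -0.965·√(gD⁵h_f/L)·ln[ε/(3.7D) + √(3.17ν²L/(gD³h_f))]
√(gD⁵h_f/L) = √(9.81·0.0585⁵·167/981) = 0.001070
ε/(3.7D) = 3.23×10^-5; √(3.17ν²L/(gD³h_f)) = 1.26×10^-4
Q = -0.965·0.001070·ln(1.580×10^-4) = 0.009035 m³/s
Check: V = 3.36 m/s, Re = 1.52×10^5, f = 0.01726, h_f = 167 m ≈ 167 m ✓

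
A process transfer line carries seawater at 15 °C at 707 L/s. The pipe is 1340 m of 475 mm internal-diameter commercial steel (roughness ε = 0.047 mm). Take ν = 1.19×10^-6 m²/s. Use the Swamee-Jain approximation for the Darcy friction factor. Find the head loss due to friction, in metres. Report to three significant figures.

h_f ≈ 29.8 m

V = 4Q/(πD²) = 4·0.707/(π·0.475²) = 3.990 m/s
Re = VD/ν = 3.990·0.475/1.19×10^-6 = 1.59×10^6 → turbulent
ε/D = 0.047/475 = 9.89×10^-5
Swamee-Jain: f = 0.01304
h_f = f(L/D)V²/(2g) = 0.01304·(1340/0.475)·3.990²/(2·9.81) = 29.84 m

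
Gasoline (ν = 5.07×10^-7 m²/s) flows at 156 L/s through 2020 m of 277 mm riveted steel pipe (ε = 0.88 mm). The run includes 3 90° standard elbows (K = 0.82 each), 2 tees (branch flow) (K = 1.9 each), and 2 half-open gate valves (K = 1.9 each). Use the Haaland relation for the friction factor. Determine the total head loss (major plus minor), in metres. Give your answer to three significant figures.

H_L ≈ 70.0 m

V = 4Q/(πD²) = 2.589 m/s; V²/2g = 0.3415 m
Re = 1.41×10^6, ε/D = 0.00318 → f = 0.02673 (Haaland)
Major: h_f = f(L/D)·V²/2g = 0.02673·7292·0.3415 = 66.57 m
Minor: ΣK = 10.1; h_m = ΣK·V²/2g = 3.436 m
Total H_L = 66.57 + 3.436 = 70.01 m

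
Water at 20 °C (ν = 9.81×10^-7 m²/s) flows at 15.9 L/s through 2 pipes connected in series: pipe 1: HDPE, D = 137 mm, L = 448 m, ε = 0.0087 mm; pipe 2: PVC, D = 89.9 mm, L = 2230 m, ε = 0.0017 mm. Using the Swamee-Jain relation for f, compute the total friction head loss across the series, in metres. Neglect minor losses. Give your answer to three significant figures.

H ≈ 125 m

Pipe 1: V = 1.079 m/s, Re = 1.51×10^5, ε/D = 6.35×10^-5, f = 0.01691, h_1 = f(L/D)V²/2g = 3.278 m
Pipe 2: V = 2.505 m/s, Re = 2.30×10^5, ε/D = 1.89×10^-5, f = 0.01531, h_2 = f(L/D)V²/2g = 121.5 m
Series → Q common, losses add: H = Σh = 124.7 m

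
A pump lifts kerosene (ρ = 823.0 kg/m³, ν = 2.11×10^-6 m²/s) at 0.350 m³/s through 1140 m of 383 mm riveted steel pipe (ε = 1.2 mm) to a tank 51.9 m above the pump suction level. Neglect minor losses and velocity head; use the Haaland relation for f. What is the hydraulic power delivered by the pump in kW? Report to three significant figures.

P_hyd ≈ 253 kW

V = 4Q/(πD²) = 3.038 m/s; Re = 5.51×10^5; ε/D = 0.00313; f = 0.02676
h_f = f(L/D)V²/2g = 37.46 m
Total head H = z + h_f = 51.9 + 37.46 = 89.36 m
P_hyd = ρgQH = 823.0·9.81·0.350·89.36 = 252.5 kW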